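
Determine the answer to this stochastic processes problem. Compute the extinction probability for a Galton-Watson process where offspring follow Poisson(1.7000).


Since mu = 1.7000 > 1, extinction prob q < 1.
Solve s = exp(mu*(s-1)) iteratively.
q = 0.3088

0.3088


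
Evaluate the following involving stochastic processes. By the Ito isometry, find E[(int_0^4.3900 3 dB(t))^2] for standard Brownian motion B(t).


By Ito isometry: E[(int f dB)^2] = int f^2 dt
= 3^2 * 4.3900
= 9 * 4.3900 = 39.5100

39.5100


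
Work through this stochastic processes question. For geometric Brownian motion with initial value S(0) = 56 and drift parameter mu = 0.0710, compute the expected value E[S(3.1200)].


E[S(t)] = S(0) * exp(mu * t)
= 56 * exp(0.0710 * 3.1200)
= 56 * 1.2480
= 69.8864

69.8864


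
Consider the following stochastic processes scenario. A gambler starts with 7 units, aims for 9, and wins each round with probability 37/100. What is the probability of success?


Gambler's ruin formula:
r = q/p = 0.6300/0.3700 = 1.7027
P(win) = (1 - r^i)/(1 - r^N)
= (1 - 1.7027^7)/(1 - 1.7027^9)
= 0.3394

0.3394


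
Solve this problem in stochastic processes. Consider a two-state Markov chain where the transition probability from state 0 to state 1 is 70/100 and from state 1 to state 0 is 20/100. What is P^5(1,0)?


Computing P^5 by matrix multiplication.
P = [[0.3000, 0.7000], [0.2000, 0.8000]]
After raising P to the power 5:
P^5(1,0) = 0.2222

0.2222


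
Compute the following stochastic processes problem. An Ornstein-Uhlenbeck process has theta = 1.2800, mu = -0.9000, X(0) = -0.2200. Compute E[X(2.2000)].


E[X(t)] = mu + (X(0) - mu)*exp(-theta*t)
= -0.9000 + (-0.2200 - -0.9000)*exp(-1.2800*2.2000)
= -0.9000 + 0.6800 * 0.0598
= -0.8593

-0.8593


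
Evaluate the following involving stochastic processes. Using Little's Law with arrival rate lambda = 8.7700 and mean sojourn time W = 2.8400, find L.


Little's Law: L = lambda * W
= 8.7700 * 2.8400
= 24.9068

24.9068


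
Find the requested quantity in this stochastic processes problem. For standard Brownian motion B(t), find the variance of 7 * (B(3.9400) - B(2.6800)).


Var(alpha*(B(t)-B(s))) = alpha^2 * (t-s)
= 7^2 * (3.9400 - 2.6800)
= 49 * 1.2600
= 61.7400

61.7400


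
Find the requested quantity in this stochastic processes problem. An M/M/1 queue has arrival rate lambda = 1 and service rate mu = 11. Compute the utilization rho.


rho = lambda/mu
= 1/11
= 0.0909

0.0909


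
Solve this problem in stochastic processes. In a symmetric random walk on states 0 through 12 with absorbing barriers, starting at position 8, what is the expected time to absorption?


For symmetric RW on 0,...,N with absorbing barriers, E(i) = i*(N-i)
E(8) = 8 * 4 = 32

32


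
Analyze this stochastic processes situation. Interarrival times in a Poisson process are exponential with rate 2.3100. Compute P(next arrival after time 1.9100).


P(X > t) = exp(-lambda * t)
= exp(-2.3100 * 1.9100)
= exp(-4.4121) = 0.0121

0.0121


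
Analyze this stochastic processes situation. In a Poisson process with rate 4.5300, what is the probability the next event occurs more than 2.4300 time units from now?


P(X > t) = exp(-lambda * t)
= exp(-4.5300 * 2.4300)
= exp(-11.0079) = 1.6570e-05

1.6570e-05


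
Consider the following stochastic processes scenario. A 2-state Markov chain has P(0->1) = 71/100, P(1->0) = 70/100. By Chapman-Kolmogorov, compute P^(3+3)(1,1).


P^6 = P^3 * P^3
Computing via matrix multiplication of the transition matrix.
Entry (1,1) of P^6 = 0.5059

0.5059


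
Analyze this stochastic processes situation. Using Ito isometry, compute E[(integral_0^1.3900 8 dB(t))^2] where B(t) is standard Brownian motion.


By Ito isometry: E[(int f dB)^2] = int f^2 dt
= 8^2 * 1.3900
= 64 * 1.3900 = 88.9600

88.9600


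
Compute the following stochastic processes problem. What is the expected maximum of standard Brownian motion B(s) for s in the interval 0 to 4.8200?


E(max B(s)) = sqrt(2t/pi)
= sqrt(2*4.8200/pi)
= sqrt(3.0685)
= 1.7517

1.7517


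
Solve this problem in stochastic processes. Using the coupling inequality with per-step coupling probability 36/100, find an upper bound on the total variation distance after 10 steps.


TV distance bound <= (1-delta)^n
= (1 - 0.3600)^10
= 0.6400^10
= 0.0115

0.0115


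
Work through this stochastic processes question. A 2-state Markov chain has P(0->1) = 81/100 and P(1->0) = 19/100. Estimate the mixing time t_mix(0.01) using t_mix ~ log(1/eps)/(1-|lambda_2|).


lambda_2 = |1 - p01 - p10| = |1 - 0.8100 - 0.1900| = 5.5511e-17
t_mix ~ log(1/eps)/(1 - |lambda_2|)
= log(100)/(1 - 5.5511e-17) = 4.6052/1.0000
= 4.6052

4.6052


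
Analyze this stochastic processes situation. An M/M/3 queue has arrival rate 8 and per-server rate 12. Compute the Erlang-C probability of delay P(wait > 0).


a = lambda/mu = 0.6667
rho = a/c = 0.2222
Erlang-C formula applied:
C(c,a) = 0.0325

0.0325


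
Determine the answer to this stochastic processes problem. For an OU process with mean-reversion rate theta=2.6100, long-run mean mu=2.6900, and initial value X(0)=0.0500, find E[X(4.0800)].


E[X(t)] = mu + (X(0) - mu)*exp(-theta*t)
= 2.6900 + (0.0500 - 2.6900)*exp(-2.6100*4.0800)
= 2.6900 + -2.6400 * 2.3729e-05
= 2.6899

2.6899


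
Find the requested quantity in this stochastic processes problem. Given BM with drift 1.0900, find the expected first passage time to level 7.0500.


Expected first passage time = a/mu
= 7.0500/1.0900
= 6.4679

6.4679


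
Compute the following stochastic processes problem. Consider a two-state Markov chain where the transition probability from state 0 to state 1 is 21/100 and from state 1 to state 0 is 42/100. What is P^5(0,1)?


Computing P^5 by matrix multiplication.
P = [[0.7900, 0.2100], [0.4200, 0.5800]]
After raising P to the power 5:
P^5(0,1) = 0.3310

0.3310


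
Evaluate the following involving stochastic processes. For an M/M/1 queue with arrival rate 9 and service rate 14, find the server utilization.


rho = lambda/mu
= 9/14
= 0.6429

0.6429


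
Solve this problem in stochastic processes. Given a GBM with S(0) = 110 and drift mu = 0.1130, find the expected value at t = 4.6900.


E[S(t)] = S(0) * exp(mu * t)
= 110 * exp(0.1130 * 4.6900)
= 110 * 1.6989
= 186.8769

186.8769


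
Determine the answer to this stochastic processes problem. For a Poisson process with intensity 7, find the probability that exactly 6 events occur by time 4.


P(N(t)=k) = (lambda*t)^k * exp(-lambda*t) / k!
lambda*t = 28
= 28^6 * exp(-28) / 6!
= 481890304 * 6.9144e-13 / 720
= 4.6278e-07

4.6278e-07


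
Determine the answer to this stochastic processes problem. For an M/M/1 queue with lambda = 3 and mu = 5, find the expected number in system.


rho = 3/5 = 0.6000
L = rho/(1-rho)
= 0.6000/0.4000
= 1.5000

1.5000


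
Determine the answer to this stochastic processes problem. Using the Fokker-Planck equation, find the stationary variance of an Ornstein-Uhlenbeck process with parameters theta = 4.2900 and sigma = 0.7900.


Stationary variance = sigma^2 / (2*theta)
= 0.7900^2 / (2*4.2900)
= 0.6241 / 8.5800
= 0.0727

0.0727


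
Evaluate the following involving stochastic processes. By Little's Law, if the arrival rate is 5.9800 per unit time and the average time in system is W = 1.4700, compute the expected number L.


Little's Law: L = lambda * W
= 5.9800 * 1.4700
= 8.7906

8.7906


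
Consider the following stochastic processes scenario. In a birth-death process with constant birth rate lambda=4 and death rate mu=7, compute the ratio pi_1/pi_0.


For birth-death process, pi_n/pi_0 = (lambda/mu)^n
= (4/7)^1
= 0.5714

0.5714


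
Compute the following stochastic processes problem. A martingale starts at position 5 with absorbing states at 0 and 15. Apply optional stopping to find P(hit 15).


By optional stopping theorem: E(M at tau) = M(0) = 5
P(hit 15)*15 + P(hit 0)*0 = 5
P(hit 15) = (5 - 0)/(15 - 0) = 1/3 = 0.3333

0.3333


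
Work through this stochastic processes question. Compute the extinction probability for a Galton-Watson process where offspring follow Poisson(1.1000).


Since mu = 1.1000 > 1, extinction prob q < 1.
Solve s = exp(mu*(s-1)) iteratively.
q = 0.8239

0.8239


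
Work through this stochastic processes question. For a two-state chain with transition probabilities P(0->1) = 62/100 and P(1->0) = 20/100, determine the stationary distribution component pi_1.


Stationary distribution: pi_0 = p10/(p01+p10), pi_1 = p01/(p01+p10)
p01 = 0.6200, p10 = 0.2000
pi_1 = 0.7561

0.7561


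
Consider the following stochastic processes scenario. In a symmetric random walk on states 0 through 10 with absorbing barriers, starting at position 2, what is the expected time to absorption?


For symmetric RW on 0,...,N with absorbing barriers, E(i) = i*(N-i)
E(2) = 2 * 8 = 16

16


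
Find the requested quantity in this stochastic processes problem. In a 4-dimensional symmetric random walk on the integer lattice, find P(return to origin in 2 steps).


P(return in 2 steps) = P(reverse first step) = 1/(2d)
= 1/8
= 0.1250

0.1250


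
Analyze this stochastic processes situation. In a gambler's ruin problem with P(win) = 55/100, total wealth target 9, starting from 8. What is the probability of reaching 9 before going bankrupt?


Gambler's ruin formula:
r = q/p = 0.4500/0.5500 = 0.8182
P(win) = (1 - r^i)/(1 - r^N)
= (1 - 0.8182^8)/(1 - 0.8182^9)
= 0.9563

0.9563


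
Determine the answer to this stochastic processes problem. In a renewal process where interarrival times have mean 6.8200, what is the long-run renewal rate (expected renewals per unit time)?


Long-run renewal rate = 1/E(X)
= 1/6.8200
= 0.1466

0.1466


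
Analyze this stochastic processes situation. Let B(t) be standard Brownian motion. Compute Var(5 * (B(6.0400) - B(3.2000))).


Var(alpha*(B(t)-B(s))) = alpha^2 * (t-s)
= 5^2 * (6.0400 - 3.2000)
= 25 * 2.8400
= 71.0000

71.0000


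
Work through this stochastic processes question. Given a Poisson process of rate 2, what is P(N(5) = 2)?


P(N(t)=k) = (lambda*t)^k * exp(-lambda*t) / k!
lambda*t = 10
= 10^2 * exp(-10) / 2!
= 100 * 4.5400e-05 / 2
= 0.0023

0.0023


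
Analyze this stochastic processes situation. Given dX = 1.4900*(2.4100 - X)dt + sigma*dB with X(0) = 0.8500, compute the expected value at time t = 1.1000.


E[X(t)] = mu + (X(0) - mu)*exp(-theta*t)
= 2.4100 + (0.8500 - 2.4100)*exp(-1.4900*1.1000)
= 2.4100 + -1.5600 * 0.1942
= 2.1071

2.1071


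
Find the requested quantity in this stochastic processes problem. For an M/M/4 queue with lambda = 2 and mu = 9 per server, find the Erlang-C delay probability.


a = lambda/mu = 0.2222
rho = a/c = 0.0556
Erlang-C formula applied:
C(c,a) = 8.6149e-05

8.6149e-05


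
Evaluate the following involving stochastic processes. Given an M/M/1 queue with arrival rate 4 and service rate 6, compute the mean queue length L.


rho = 4/6 = 0.6667
L = rho/(1-rho)
= 0.6667/0.3333
= 2.0000

2.0000


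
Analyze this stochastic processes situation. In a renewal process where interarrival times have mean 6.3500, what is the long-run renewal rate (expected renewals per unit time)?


Long-run renewal rate = 1/E(X)
= 1/6.3500
= 0.1575

0.1575


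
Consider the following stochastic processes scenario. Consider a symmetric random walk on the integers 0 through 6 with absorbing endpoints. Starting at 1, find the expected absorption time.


For symmetric RW on 0,...,N with absorbing barriers, E(i) = i*(N-i)
E(1) = 1 * 5 = 5

5


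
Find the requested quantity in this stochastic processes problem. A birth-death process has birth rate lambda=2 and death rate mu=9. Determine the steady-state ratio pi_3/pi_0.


For birth-death process, pi_n/pi_0 = (lambda/mu)^n
= (2/9)^3
= 0.0110

0.0110


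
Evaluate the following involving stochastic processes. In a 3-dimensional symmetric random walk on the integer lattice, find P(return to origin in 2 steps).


P(return in 2 steps) = P(reverse first step) = 1/(2d)
= 1/6
= 0.1667

0.1667


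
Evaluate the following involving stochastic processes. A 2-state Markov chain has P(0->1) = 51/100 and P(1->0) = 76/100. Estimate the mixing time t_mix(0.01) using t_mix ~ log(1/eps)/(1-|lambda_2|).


lambda_2 = |1 - p01 - p10| = |1 - 0.5100 - 0.7600| = 0.2700
t_mix ~ log(1/eps)/(1 - |lambda_2|)
= log(100)/(1 - 0.2700) = 4.6052/0.7300
= 6.3085

6.3085


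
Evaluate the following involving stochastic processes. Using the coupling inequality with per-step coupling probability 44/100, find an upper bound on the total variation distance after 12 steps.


TV distance bound <= (1-delta)^n
= (1 - 0.4400)^12
= 0.5600^12
= 9.5117e-04

9.5117e-04


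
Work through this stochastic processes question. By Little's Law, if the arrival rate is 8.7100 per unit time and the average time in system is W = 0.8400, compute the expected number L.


Little's Law: L = lambda * W
= 8.7100 * 0.8400
= 7.3164

7.3164


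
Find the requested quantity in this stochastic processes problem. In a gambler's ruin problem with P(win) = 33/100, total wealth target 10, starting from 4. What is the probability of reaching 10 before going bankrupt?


Gambler's ruin formula:
r = q/p = 0.6700/0.3300 = 2.0303
P(win) = (1 - r^i)/(1 - r^N)
= (1 - 2.0303^4)/(1 - 2.0303^10)
= 0.0134

0.0134


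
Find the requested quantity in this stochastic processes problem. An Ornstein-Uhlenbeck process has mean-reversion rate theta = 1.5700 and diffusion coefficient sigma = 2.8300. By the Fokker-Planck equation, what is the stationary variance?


Stationary variance = sigma^2 / (2*theta)
= 2.8300^2 / (2*1.5700)
= 8.0089 / 3.1400
= 2.5506

2.5506


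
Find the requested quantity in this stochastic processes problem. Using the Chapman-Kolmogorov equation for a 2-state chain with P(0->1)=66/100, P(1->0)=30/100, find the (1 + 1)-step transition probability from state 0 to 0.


P^2 = P^1 * P^1
Computing via matrix multiplication of the transition matrix.
Entry (0,0) of P^2 = 0.3136

0.3136


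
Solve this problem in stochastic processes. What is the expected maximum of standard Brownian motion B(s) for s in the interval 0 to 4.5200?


E(max B(s)) = sqrt(2t/pi)
= sqrt(2*4.5200/pi)
= sqrt(2.8775)
= 1.6963

1.6963


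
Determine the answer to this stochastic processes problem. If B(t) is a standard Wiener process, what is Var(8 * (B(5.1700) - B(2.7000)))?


Var(alpha*(B(t)-B(s))) = alpha^2 * (t-s)
= 8^2 * (5.1700 - 2.7000)
= 64 * 2.4700
= 158.0800

158.0800


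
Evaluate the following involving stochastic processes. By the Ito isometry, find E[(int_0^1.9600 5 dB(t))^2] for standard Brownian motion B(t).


By Ito isometry: E[(int f dB)^2] = int f^2 dt
= 5^2 * 1.9600
= 25 * 1.9600 = 49.0000

49.0000


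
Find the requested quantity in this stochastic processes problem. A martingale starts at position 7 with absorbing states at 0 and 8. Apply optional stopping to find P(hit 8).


By optional stopping theorem: E(M at tau) = M(0) = 7
P(hit 8)*8 + P(hit 0)*0 = 7
P(hit 8) = (7 - 0)/(8 - 0) = 7/8 = 0.8750

0.8750


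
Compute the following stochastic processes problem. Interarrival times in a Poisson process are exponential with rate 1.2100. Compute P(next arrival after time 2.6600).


P(X > t) = exp(-lambda * t)
= exp(-1.2100 * 2.6600)
= exp(-3.2186) = 0.0400

0.0400


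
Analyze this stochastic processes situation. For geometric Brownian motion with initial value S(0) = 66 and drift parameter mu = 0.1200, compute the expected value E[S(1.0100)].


E[S(t)] = S(0) * exp(mu * t)
= 66 * exp(0.1200 * 1.0100)
= 66 * 1.1289
= 74.5041

74.5041


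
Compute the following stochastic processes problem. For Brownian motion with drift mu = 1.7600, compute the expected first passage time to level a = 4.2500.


Expected first passage time = a/mu
= 4.2500/1.7600
= 2.4148

2.4148


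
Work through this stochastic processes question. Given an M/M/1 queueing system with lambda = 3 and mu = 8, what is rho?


rho = lambda/mu
= 3/8
= 0.3750

0.3750


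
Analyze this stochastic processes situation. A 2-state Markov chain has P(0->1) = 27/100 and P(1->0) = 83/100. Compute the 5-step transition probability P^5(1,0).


Computing P^5 by matrix multiplication.
P = [[0.7300, 0.2700], [0.8300, 0.1700]]
After raising P to the power 5:
P^5(1,0) = 0.7546

0.7546


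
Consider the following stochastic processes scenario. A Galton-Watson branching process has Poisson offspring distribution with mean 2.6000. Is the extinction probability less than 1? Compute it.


Since mu = 2.6000 > 1, extinction prob q < 1.
Solve s = exp(mu*(s-1)) iteratively.
q = 0.0951

0.0951


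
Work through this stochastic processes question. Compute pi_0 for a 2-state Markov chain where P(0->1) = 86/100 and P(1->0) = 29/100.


Stationary distribution: pi_0 = p10/(p01+p10), pi_1 = p01/(p01+p10)
p01 = 0.8600, p10 = 0.2900
pi_0 = 0.2522

0.2522


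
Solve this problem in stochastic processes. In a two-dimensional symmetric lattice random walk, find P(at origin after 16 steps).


P = C(16,8)^2 / 4^16
= 12870^2 / 4294967296
= 165636900 / 4294967296
= 0.0386

0.0386


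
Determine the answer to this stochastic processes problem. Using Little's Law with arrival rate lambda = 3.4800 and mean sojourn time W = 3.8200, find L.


Little's Law: L = lambda * W
= 3.4800 * 3.8200
= 13.2936

13.2936


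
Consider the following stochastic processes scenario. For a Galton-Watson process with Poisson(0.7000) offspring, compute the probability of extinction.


Since mu = 0.7000 <= 1, extinction probability = 1.

1.0000


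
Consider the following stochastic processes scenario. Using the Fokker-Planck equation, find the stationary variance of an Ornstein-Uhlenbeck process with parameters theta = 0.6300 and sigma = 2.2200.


Stationary variance = sigma^2 / (2*theta)
= 2.2200^2 / (2*0.6300)
= 4.9284 / 1.2600
= 3.9114

3.9114


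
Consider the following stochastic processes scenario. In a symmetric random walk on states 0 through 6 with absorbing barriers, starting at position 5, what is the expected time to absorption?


For symmetric RW on 0,...,N with absorbing barriers, E(i) = i*(N-i)
E(5) = 5 * 1 = 5

5


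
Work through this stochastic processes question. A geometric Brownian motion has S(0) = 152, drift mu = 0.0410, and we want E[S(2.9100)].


E[S(t)] = S(0) * exp(mu * t)
= 152 * exp(0.0410 * 2.9100)
= 152 * 1.1267
= 171.2613

171.2613


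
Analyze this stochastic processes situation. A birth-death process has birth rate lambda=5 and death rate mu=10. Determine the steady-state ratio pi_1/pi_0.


For birth-death process, pi_n/pi_0 = (lambda/mu)^n
= (5/10)^1
= 0.5000

0.5000


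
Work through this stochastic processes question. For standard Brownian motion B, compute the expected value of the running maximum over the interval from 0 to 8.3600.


E(max B(s)) = sqrt(2t/pi)
= sqrt(2*8.3600/pi)
= sqrt(5.3221)
= 2.3070

2.3070


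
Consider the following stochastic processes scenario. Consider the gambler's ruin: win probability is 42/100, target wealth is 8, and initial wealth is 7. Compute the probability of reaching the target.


Gambler's ruin formula:
r = q/p = 0.5800/0.4200 = 1.3810
P(win) = (1 - r^i)/(1 - r^N)
= (1 - 1.3810^7)/(1 - 1.3810^8)
= 0.7016

0.7016


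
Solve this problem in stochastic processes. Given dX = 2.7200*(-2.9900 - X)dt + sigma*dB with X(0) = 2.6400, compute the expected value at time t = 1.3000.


E[X(t)] = mu + (X(0) - mu)*exp(-theta*t)
= -2.9900 + (2.6400 - -2.9900)*exp(-2.7200*1.3000)
= -2.9900 + 5.6300 * 0.0291
= -2.8260

-2.8260


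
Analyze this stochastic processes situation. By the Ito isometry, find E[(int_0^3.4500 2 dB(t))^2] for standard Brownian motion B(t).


By Ito isometry: E[(int f dB)^2] = int f^2 dt
= 2^2 * 3.4500
= 4 * 3.4500 = 13.8000

13.8000


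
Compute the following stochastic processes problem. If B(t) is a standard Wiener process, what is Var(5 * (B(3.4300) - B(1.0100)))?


Var(alpha*(B(t)-B(s))) = alpha^2 * (t-s)
= 5^2 * (3.4300 - 1.0100)
= 25 * 2.4200
= 60.5000

60.5000


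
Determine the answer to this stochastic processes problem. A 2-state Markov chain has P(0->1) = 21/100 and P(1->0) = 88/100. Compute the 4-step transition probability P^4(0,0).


Computing P^4 by matrix multiplication.
P = [[0.7900, 0.2100], [0.8800, 0.1200]]
After raising P to the power 4:
P^4(0,0) = 0.8074

0.8074


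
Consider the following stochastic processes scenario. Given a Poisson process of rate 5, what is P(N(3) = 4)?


P(N(t)=k) = (lambda*t)^k * exp(-lambda*t) / k!
lambda*t = 15
= 15^4 * exp(-15) / 4!
= 50625 * 3.0590e-07 / 24
= 6.4526e-04

6.4526e-04


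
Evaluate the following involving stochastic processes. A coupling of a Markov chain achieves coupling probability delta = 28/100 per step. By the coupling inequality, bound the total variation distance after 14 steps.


TV distance bound <= (1-delta)^n
= (1 - 0.2800)^14
= 0.7200^14
= 0.0101

0.0101


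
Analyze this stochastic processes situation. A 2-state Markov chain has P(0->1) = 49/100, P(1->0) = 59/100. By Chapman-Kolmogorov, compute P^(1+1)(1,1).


P^2 = P^1 * P^1
Computing via matrix multiplication of the transition matrix.
Entry (1,1) of P^2 = 0.4572

0.4572


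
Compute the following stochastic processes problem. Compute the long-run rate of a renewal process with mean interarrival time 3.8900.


Long-run renewal rate = 1/E(X)
= 1/3.8900
= 0.2571

0.2571


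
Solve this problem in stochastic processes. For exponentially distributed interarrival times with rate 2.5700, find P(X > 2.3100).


P(X > t) = exp(-lambda * t)
= exp(-2.5700 * 2.3100)
= exp(-5.9367) = 0.0026

0.0026


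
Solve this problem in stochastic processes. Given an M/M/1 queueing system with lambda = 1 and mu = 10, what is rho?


rho = lambda/mu
= 1/10
= 0.1000

0.1000


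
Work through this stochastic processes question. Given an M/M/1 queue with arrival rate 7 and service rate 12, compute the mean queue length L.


rho = 7/12 = 0.5833
L = rho/(1-rho)
= 0.5833/0.4167
= 1.4000

1.4000


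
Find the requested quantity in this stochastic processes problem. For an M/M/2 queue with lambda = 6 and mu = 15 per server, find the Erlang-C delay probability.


a = lambda/mu = 0.4000
rho = a/c = 0.2000
Erlang-C formula applied:
C(c,a) = 0.0667

0.0667


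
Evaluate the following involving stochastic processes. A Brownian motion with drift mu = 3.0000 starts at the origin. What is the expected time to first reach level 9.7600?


Expected first passage time = a/mu
= 9.7600/3.0000
= 3.2533

3.2533


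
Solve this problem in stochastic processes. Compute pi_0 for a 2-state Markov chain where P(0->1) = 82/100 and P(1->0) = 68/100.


Stationary distribution: pi_0 = p10/(p01+p10), pi_1 = p01/(p01+p10)
p01 = 0.8200, p10 = 0.6800
pi_0 = 0.4533

0.4533


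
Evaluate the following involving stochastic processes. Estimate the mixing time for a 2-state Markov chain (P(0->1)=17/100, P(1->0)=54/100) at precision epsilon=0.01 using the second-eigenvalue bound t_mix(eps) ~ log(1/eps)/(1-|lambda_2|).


lambda_2 = |1 - p01 - p10| = |1 - 0.1700 - 0.5400| = 0.2900
t_mix ~ log(1/eps)/(1 - |lambda_2|)
= log(100)/(1 - 0.2900) = 4.6052/0.7100
= 6.4862

6.4862


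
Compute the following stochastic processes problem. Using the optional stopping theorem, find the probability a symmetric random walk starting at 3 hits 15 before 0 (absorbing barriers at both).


By optional stopping theorem: E(M at tau) = M(0) = 3
P(hit 15)*15 + P(hit 0)*0 = 3
P(hit 15) = (3 - 0)/(15 - 0) = 1/5 = 0.2000

0.2000


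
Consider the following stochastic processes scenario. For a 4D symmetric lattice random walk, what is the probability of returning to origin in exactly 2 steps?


P(return in 2 steps) = P(reverse first step) = 1/(2d)
= 1/8
= 0.1250

0.1250


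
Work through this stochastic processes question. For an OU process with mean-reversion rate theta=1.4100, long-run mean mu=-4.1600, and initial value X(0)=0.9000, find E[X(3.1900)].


E[X(t)] = mu + (X(0) - mu)*exp(-theta*t)
= -4.1600 + (0.9000 - -4.1600)*exp(-1.4100*3.1900)
= -4.1600 + 5.0600 * 0.0111
= -4.1037

-4.1037


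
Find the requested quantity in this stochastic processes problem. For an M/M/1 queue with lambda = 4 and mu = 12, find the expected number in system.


rho = 4/12 = 0.3333
L = rho/(1-rho)
= 0.3333/0.6667
= 0.5000

0.5000


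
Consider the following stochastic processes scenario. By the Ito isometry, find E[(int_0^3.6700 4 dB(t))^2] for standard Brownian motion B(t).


By Ito isometry: E[(int f dB)^2] = int f^2 dt
= 4^2 * 3.6700
= 16 * 3.6700 = 58.7200

58.7200


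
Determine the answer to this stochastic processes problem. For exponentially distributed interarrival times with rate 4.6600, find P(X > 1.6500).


P(X > t) = exp(-lambda * t)
= exp(-4.6600 * 1.6500)
= exp(-7.6890) = 4.5784e-04

4.5784e-04


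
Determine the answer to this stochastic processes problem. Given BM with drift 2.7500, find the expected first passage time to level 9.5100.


Expected first passage time = a/mu
= 9.5100/2.7500
= 3.4582

3.4582


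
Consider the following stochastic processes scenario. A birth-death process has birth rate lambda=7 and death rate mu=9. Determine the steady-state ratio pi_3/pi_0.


For birth-death process, pi_n/pi_0 = (lambda/mu)^n
= (7/9)^3
= 0.4705

0.4705


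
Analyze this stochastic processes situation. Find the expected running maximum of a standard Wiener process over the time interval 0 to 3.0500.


E(max B(s)) = sqrt(2t/pi)
= sqrt(2*3.0500/pi)
= sqrt(1.9417)
= 1.3934

1.3934


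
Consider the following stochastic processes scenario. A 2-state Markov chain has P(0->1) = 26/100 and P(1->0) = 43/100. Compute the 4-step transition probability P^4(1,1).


Computing P^4 by matrix multiplication.
P = [[0.7400, 0.2600], [0.4300, 0.5700]]
After raising P to the power 4:
P^4(1,1) = 0.3826

0.3826


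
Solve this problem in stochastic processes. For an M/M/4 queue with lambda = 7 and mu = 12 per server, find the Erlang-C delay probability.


a = lambda/mu = 0.5833
rho = a/c = 0.1458
Erlang-C formula applied:
C(c,a) = 0.0032

0.0032


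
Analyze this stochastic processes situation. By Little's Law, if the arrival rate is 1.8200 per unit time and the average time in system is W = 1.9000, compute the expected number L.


Little's Law: L = lambda * W
= 1.8200 * 1.9000
= 3.4580

3.4580


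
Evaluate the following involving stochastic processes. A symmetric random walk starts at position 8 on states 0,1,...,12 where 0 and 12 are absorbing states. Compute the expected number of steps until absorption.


For symmetric RW on 0,...,N with absorbing barriers, E(i) = i*(N-i)
E(8) = 8 * 4 = 32

32


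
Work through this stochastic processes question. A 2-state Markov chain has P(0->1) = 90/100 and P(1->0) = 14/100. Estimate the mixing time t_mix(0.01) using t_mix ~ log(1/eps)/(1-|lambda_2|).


lambda_2 = |1 - p01 - p10| = |1 - 0.9000 - 0.1400| = 0.0400
t_mix ~ log(1/eps)/(1 - |lambda_2|)
= log(100)/(1 - 0.0400) = 4.6052/0.9600
= 4.7971

4.7971


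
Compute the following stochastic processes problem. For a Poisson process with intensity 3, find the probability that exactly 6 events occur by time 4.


P(N(t)=k) = (lambda*t)^k * exp(-lambda*t) / k!
lambda*t = 12
= 12^6 * exp(-12) / 6!
= 2985984 * 6.1442e-06 / 720
= 0.0255

0.0255


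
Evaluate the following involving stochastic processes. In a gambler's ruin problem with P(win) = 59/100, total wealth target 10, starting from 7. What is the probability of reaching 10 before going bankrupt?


Gambler's ruin formula:
r = q/p = 0.4100/0.5900 = 0.6949
P(win) = (1 - r^i)/(1 - r^N)
= (1 - 0.6949^7)/(1 - 0.6949^10)
= 0.9466

0.9466


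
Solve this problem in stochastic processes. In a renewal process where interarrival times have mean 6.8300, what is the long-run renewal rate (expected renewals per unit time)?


Long-run renewal rate = 1/E(X)
= 1/6.8300
= 0.1464

0.1464


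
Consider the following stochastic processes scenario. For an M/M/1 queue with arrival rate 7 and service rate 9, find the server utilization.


rho = lambda/mu
= 7/9
= 0.7778

0.7778


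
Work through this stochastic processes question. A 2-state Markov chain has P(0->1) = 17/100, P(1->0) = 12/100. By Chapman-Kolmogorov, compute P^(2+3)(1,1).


P^5 = P^2 * P^3
Computing via matrix multiplication of the transition matrix.
Entry (1,1) of P^5 = 0.6609

0.6609


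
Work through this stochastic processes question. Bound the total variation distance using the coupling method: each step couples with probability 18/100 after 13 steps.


TV distance bound <= (1-delta)^n
= (1 - 0.1800)^13
= 0.8200^13
= 0.0758

0.0758


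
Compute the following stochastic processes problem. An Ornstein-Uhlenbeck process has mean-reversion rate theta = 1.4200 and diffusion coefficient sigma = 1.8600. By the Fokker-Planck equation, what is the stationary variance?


Stationary variance = sigma^2 / (2*theta)
= 1.8600^2 / (2*1.4200)
= 3.4596 / 2.8400
= 1.2182

1.2182


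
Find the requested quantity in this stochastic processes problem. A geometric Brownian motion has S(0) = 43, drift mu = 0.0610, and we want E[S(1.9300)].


E[S(t)] = S(0) * exp(mu * t)
= 43 * exp(0.0610 * 1.9300)
= 43 * 1.1249
= 48.3724

48.3724


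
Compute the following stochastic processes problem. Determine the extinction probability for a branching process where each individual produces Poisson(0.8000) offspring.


Since mu = 0.8000 <= 1, extinction probability = 1.

1.0000


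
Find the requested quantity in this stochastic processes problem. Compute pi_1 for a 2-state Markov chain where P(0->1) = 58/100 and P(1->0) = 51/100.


Stationary distribution: pi_0 = p10/(p01+p10), pi_1 = p01/(p01+p10)
p01 = 0.5800, p10 = 0.5100
pi_1 = 0.5321

0.5321


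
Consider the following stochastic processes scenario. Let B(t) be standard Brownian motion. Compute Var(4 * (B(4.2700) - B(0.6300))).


Var(alpha*(B(t)-B(s))) = alpha^2 * (t-s)
= 4^2 * (4.2700 - 0.6300)
= 16 * 3.6400
= 58.2400

58.2400


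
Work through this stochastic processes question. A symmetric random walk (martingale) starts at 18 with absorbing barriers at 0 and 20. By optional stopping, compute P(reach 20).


By optional stopping theorem: E(M at tau) = M(0) = 18
P(hit 20)*20 + P(hit 0)*0 = 18
P(hit 20) = (18 - 0)/(20 - 0) = 9/10 = 0.9000

0.9000


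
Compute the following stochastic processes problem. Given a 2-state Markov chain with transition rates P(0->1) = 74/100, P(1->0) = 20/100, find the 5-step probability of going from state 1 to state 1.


Computing P^5 by matrix multiplication.
P = [[0.2600, 0.7400], [0.2000, 0.8000]]
After raising P to the power 5:
P^5(1,1) = 0.7872

0.7872


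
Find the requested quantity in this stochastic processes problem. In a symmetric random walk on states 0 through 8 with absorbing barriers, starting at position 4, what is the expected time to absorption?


For symmetric RW on 0,...,N with absorbing barriers, E(i) = i*(N-i)
E(4) = 4 * 4 = 16

16


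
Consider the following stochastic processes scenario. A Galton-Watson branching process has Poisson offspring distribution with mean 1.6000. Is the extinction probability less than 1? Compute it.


Since mu = 1.6000 > 1, extinction prob q < 1.
Solve s = exp(mu*(s-1)) iteratively.
q = 0.3580

0.3580


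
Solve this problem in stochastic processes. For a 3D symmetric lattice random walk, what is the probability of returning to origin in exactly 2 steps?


P(return in 2 steps) = P(reverse first step) = 1/(2d)
= 1/6
= 0.1667

0.1667


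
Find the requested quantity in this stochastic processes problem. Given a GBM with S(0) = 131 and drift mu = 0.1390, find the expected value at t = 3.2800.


E[S(t)] = S(0) * exp(mu * t)
= 131 * exp(0.1390 * 3.2800)
= 131 * 1.5776
= 206.6688

206.6688


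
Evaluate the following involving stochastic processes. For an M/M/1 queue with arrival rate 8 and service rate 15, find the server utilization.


rho = lambda/mu
= 8/15
= 0.5333

0.5333


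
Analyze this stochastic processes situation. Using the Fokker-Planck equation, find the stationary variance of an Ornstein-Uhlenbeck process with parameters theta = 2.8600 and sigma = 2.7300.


Stationary variance = sigma^2 / (2*theta)
= 2.7300^2 / (2*2.8600)
= 7.4529 / 5.7200
= 1.3030

1.3030


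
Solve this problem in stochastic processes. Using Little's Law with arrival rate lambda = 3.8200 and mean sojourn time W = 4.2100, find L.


Little's Law: L = lambda * W
= 3.8200 * 4.2100
= 16.0822

16.0822


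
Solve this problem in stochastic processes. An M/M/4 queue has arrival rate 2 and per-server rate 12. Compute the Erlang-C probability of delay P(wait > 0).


a = lambda/mu = 0.1667
rho = a/c = 0.0417
Erlang-C formula applied:
C(c,a) = 2.8398e-05

2.8398e-05


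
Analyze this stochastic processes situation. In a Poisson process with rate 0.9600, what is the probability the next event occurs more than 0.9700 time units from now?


P(X > t) = exp(-lambda * t)
= exp(-0.9600 * 0.9700)
= exp(-0.9312) = 0.3941

0.3941


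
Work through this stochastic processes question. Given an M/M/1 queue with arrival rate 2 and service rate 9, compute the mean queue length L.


rho = 2/9 = 0.2222
L = rho/(1-rho)
= 0.2222/0.7778
= 0.2857

0.2857


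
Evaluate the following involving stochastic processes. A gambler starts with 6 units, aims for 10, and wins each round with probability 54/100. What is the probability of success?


Gambler's ruin formula:
r = q/p = 0.4600/0.5400 = 0.8519
P(win) = (1 - r^i)/(1 - r^N)
= (1 - 0.8519^6)/(1 - 0.8519^10)
= 0.7735

0.7735


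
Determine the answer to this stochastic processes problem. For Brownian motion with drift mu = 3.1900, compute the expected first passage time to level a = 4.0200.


Expected first passage time = a/mu
= 4.0200/3.1900
= 1.2602

1.2602


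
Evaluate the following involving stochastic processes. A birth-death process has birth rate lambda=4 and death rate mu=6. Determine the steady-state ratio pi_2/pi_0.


For birth-death process, pi_n/pi_0 = (lambda/mu)^n
= (4/6)^2
= 0.4444

0.4444


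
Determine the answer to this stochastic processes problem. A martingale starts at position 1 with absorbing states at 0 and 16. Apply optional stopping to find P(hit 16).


By optional stopping theorem: E(M at tau) = M(0) = 1
P(hit 16)*16 + P(hit 0)*0 = 1
P(hit 16) = (1 - 0)/(16 - 0) = 1/16 = 0.0625

0.0625


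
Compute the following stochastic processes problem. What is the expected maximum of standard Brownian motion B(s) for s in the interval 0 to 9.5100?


E(max B(s)) = sqrt(2t/pi)
= sqrt(2*9.5100/pi)
= sqrt(6.0543)
= 2.4605

2.4605


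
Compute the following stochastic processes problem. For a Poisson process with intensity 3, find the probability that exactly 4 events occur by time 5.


P(N(t)=k) = (lambda*t)^k * exp(-lambda*t) / k!
lambda*t = 15
= 15^4 * exp(-15) / 4!
= 50625 * 3.0590e-07 / 24
= 6.4526e-04

6.4526e-04


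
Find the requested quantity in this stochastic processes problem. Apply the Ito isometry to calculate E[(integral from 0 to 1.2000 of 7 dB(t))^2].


By Ito isometry: E[(int f dB)^2] = int f^2 dt
= 7^2 * 1.2000
= 49 * 1.2000 = 58.8000

58.8000


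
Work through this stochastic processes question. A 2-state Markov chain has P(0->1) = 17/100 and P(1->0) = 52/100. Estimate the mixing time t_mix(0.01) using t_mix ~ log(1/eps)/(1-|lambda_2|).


lambda_2 = |1 - p01 - p10| = |1 - 0.1700 - 0.5200| = 0.3100
t_mix ~ log(1/eps)/(1 - |lambda_2|)
= log(100)/(1 - 0.3100) = 4.6052/0.6900
= 6.6742

6.6742


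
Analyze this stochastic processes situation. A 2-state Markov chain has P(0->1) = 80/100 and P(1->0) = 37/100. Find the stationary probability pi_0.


Stationary distribution: pi_0 = p10/(p01+p10), pi_1 = p01/(p01+p10)
p01 = 0.8000, p10 = 0.3700
pi_0 = 0.3162

0.3162


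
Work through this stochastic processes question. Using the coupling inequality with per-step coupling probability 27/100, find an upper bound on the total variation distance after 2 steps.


TV distance bound <= (1-delta)^n
= (1 - 0.2700)^2
= 0.7300^2
= 0.5329

0.5329


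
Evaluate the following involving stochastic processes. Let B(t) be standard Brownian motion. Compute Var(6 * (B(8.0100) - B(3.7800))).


Var(alpha*(B(t)-B(s))) = alpha^2 * (t-s)
= 6^2 * (8.0100 - 3.7800)
= 36 * 4.2300
= 152.2800

152.2800


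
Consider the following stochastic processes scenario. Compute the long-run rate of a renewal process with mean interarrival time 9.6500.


Long-run renewal rate = 1/E(X)
= 1/9.6500
= 0.1036

0.1036


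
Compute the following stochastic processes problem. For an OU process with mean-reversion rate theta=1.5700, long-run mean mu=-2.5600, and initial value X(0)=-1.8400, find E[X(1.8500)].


E[X(t)] = mu + (X(0) - mu)*exp(-theta*t)
= -2.5600 + (-1.8400 - -2.5600)*exp(-1.5700*1.8500)
= -2.5600 + 0.7200 * 0.0548
= -2.5206

-2.5206


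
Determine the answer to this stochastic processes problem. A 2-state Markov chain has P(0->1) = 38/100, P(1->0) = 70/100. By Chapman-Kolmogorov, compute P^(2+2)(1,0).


P^4 = P^2 * P^2
Computing via matrix multiplication of the transition matrix.
Entry (1,0) of P^4 = 0.6481

0.6481


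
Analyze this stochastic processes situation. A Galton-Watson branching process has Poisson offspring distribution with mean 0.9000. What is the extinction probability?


Since mu = 0.9000 <= 1, extinction probability = 1.

1.0000


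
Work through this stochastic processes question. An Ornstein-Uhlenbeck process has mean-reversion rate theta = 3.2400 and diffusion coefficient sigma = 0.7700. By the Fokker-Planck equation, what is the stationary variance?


Stationary variance = sigma^2 / (2*theta)
= 0.7700^2 / (2*3.2400)
= 0.5929 / 6.4800
= 0.0915

0.0915


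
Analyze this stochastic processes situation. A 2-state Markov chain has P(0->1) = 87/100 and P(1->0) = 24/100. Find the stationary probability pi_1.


Stationary distribution: pi_0 = p10/(p01+p10), pi_1 = p01/(p01+p10)
p01 = 0.8700, p10 = 0.2400
pi_1 = 0.7838

0.7838


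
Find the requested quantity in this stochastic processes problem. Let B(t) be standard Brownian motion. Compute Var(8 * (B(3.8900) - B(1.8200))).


Var(alpha*(B(t)-B(s))) = alpha^2 * (t-s)
= 8^2 * (3.8900 - 1.8200)
= 64 * 2.0700
= 132.4800

132.4800


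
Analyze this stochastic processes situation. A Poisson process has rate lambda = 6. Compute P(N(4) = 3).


P(N(t)=k) = (lambda*t)^k * exp(-lambda*t) / k!
lambda*t = 24
= 24^3 * exp(-24) / 3!
= 13824 * 3.7751e-11 / 6
= 8.6979e-08

8.6979e-08


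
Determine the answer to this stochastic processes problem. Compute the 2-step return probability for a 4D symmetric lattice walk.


P(return in 2 steps) = P(reverse first step) = 1/(2d)
= 1/8
= 0.1250

0.1250


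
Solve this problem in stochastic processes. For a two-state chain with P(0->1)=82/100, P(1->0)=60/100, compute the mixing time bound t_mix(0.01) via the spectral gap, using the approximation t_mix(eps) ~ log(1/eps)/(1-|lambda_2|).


lambda_2 = |1 - p01 - p10| = |1 - 0.8200 - 0.6000| = 0.4200
t_mix ~ log(1/eps)/(1 - |lambda_2|)
= log(100)/(1 - 0.4200) = 4.6052/0.5800
= 7.9399

7.9399


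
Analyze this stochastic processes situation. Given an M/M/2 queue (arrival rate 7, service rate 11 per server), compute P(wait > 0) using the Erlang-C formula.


a = lambda/mu = 0.6364
rho = a/c = 0.3182
Erlang-C formula applied:
C(c,a) = 0.1536

0.1536


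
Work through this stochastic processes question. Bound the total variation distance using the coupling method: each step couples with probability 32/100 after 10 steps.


TV distance bound <= (1-delta)^n
= (1 - 0.3200)^10
= 0.6800^10
= 0.0211

0.0211
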